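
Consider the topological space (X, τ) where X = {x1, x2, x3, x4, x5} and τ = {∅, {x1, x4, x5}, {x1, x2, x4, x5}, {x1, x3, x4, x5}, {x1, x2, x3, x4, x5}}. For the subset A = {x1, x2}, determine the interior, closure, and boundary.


int(A) = ∅, cl(A) = {x1, x2, x3, x4, x5}, ∂A = {x1, x2, x3, x4, x5}.

Closed sets in (X, τ) are complements of opens:
  closed(X, τ) = {∅, {x2}, {x3}, {x2, x3}, {x1, x2, x3, x4, x5}}.
int(A) = ⋃ {U ∈ τ : U ⊆ A}. Opens contained in A: ∅.
Taking the union of these: int(A) = ∅.
cl(A) = ⋂ {C closed : A ⊆ C}. Closed sets containing A: {x1, x2, x3, x4, x5}.
Intersecting these: cl(A) = {x1, x2, x3, x4, x5}.
∂A = cl(A) ∖ int(A) = {x1, x2, x3, x4, x5} ∖ ∅ = {x1, x2, x3, x4, x5}.


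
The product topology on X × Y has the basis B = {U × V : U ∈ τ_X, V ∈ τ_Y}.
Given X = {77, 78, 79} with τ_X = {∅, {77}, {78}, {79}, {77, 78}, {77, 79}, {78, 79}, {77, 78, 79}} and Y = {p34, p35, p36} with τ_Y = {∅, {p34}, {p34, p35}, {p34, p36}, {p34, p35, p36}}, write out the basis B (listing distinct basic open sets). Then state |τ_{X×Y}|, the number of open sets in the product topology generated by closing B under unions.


Basis B = {∅ × ∅, {77} × {p34}, {78} × {p34}, {79} × {p34}, {77} × {p34, p35}, {77} × {p34, p36}, {77, 78} × {p34}, {77, 79} × {p34}, {78} × {p34, p35}, {78} × {p34, p36}, {78, 79} × {p34}, {79} × {p34, p35}, {79} × {p34, p36}, {77} × {p34, p35, p36}, {77, 78, 79} × {p34}, {78} × {p34, p35, p36}, {79} × {p34, p35, p36}, {77, 78} × {p34, p35}, {77, 79} × {p34, p35}, {77, 78} × {p34, p36}, {77, 79} × {p34, p36}, {78, 79} × {p34, p35}, {78, 79} × {p34, p36}, {77, 78} × {p34, p35, p36}, {77, 79} × {p34, p35, p36}, {77, 78, 79} × {p34, p35}, {77, 78, 79} × {p34, p36}, {78, 79} × {p34, p35, p36}, {77, 78, 79} × {p34, p35, p36}}; |τ_{X×Y}| = 125.

Enumerate products U × V with U ∈ τ_X, V ∈ τ_Y (deduplicated):
  ∅ × ∅ = {} (∅)
  {77} × {p34} = {(77,p34)}
  {78} × {p34} = {(78,p34)}
  {79} × {p34} = {(79,p34)}
  {77} × {p34, p35} = {(77,p34), (77,p35)}
  {77} × {p34, p36} = {(77,p34), (77,p36)}
  {77, 78} × {p34} = {(77,p34), (78,p34)}
  {77, 79} × {p34} = {(77,p34), (79,p34)}
  {78} × {p34, p35} = {(78,p34), (78,p35)}
  {78} × {p34, p36} = {(78,p34), (78,p36)}
  {78, 79} × {p34} = {(78,p34), (79,p34)}
  {79} × {p34, p35} = {(79,p34), (79,p35)}
  {79} × {p34, p36} = {(79,p34), (79,p36)}
  {77} × {p34, p35, p36} = {(77,p34), (77,p35), (77,p36)}
  {77, 78, 79} × {p34} = {(77,p34), (78,p34), (79,p34)}
  {78} × {p34, p35, p36} = {(78,p34), (78,p35), (78,p36)}
  {79} × {p34, p35, p36} = {(79,p34), (79,p35), (79,p36)}
  {77, 78} × {p34, p35} = {(77,p34), (77,p35), (78,p34), (78,p35)}
  {77, 79} × {p34, p35} = {(77,p34), (77,p35), (79,p34), (79,p35)}
  {77, 78} × {p34, p36} = {(77,p34), (77,p36), (78,p34), (78,p36)}
  {77, 79} × {p34, p36} = {(77,p34), (77,p36), (79,p34), (79,p36)}
  {78, 79} × {p34, p35} = {(78,p34), (78,p35), (79,p34), (79,p35)}
  {78, 79} × {p34, p36} = {(78,p34), (78,p36), (79,p34), (79,p36)}
  {77, 78} × {p34, p35, p36} = {(77,p34), (77,p35), (77,p36), (78,p34), (78,p35), (78,p36)}
  {77, 79} × {p34, p35, p36} = {(77,p34), (77,p35), (77,p36), (79,p34), (79,p35), (79,p36)}
  {77, 78, 79} × {p34, p35} = {(77,p34), (77,p35), (78,p34), (78,p35), (79,p34), (79,p35)}
  {77, 78, 79} × {p34, p36} = {(77,p34), (77,p36), (78,p34), (78,p36), (79,p34), (79,p36)}
  {78, 79} × {p34, p35, p36} = {(78,p34), (78,p35), (78,p36), (79,p34), (79,p35), (79,p36)}
  {77, 78, 79} × {p34, p35, p36} = {(77,p34), (77,p35), (77,p36), (78,p34), (78,p35), (78,p36), (79,p34), (79,p35), (79,p36)}
These 29 distinct sets form the basis B.
Close under arbitrary unions to get τ_{X×Y}; counting gives |τ_{X×Y}| = 125.


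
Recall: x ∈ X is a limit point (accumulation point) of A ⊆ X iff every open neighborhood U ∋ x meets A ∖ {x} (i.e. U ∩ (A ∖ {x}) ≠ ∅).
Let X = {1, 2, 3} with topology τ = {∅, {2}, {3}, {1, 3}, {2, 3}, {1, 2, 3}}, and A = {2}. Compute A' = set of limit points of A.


A' = ∅

For each x ∈ X, list the open sets U ∈ τ with x ∈ U, then check whether U ∩ (A ∖ {x}) ≠ ∅ for every such U.
  x = 1: open {1, 3} ∋ x has {1, 3} ∩ (A ∖ {1}) = ∅, so x is NOT a limit point.
  x = 2: open {2} ∋ x has {2} ∩ (A ∖ {2}) = ∅, so x is NOT a limit point.
  x = 3: open {3} ∋ x has {3} ∩ (A ∖ {3}) = ∅, so x is NOT a limit point.
Collecting: A' = ∅.


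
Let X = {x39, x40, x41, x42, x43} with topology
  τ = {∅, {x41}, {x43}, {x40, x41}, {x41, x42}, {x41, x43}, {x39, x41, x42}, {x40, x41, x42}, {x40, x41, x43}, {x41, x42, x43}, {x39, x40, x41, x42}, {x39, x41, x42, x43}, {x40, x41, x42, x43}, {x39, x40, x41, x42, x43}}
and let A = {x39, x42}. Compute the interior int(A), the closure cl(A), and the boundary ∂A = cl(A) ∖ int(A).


int(A) = ∅, cl(A) = {x39, x42}, ∂A = {x39, x42}.

Closed sets in (X, τ) are complements of opens:
  closed(X, τ) = {∅, {x39}, {x40}, {x43}, {x39, x40}, {x39, x42}, {x39, x43}, {x40, x43}, {x39, x40, x42}, {x39, x40, x43}, {x39, x42, x43}, {x39, x40, x41, x42}, {x39, x40, x42, x43}, {x39, x40, x41, x42, x43}}.
int(A) = ⋃ {U ∈ τ : U ⊆ A}. Opens contained in A: ∅.
Taking the union of these: int(A) = ∅.
cl(A) = ⋂ {C closed : A ⊆ C}. Closed sets containing A: {x39, x42}, {x39, x40, x42}, {x39, x42, x43}, {x39, x40, x41, x42}, {x39, x40, x42, x43}, {x39, x40, x41, x42, x43}.
Intersecting these: cl(A) = {x39, x42}.
∂A = cl(A) ∖ int(A) = {x39, x42} ∖ ∅ = {x39, x42}.


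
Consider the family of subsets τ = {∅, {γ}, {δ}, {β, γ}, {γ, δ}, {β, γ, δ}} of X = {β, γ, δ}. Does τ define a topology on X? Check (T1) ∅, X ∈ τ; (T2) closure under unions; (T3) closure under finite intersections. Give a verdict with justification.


τ IS a topology on X.

Axiom (T1): ∅ ∈ τ? Yes; X ∈ τ? Yes.
Axiom (T2/T3): check pairwise unions and intersections of members of τ.
All pairwise intersections and unions checked — each lies in τ. Therefore τ satisfies (T1), (T2), (T3): it IS a topology on X.


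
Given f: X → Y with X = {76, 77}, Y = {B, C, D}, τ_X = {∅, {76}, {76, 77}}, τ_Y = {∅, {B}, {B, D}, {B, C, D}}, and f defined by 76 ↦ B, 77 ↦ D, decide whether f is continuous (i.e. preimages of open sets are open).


f IS continuous.

Compute f^{-1}(U) for each U ∈ τ_Y:
  U = ∅: f^{-1}(U) = ∅ ∈ τ_X ✓.
  U = {B}: f^{-1}(U) = {76} ∈ τ_X ✓.
  U = {B, D}: f^{-1}(U) = {76, 77} ∈ τ_X ✓.
  U = {B, C, D}: f^{-1}(U) = {76, 77} ∈ τ_X ✓.
Every preimage lies in τ_X, so f IS continuous.


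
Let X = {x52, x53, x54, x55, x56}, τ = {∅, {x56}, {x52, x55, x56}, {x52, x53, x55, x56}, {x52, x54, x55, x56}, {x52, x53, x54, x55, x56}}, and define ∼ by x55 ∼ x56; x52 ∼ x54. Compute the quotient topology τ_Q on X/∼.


X/∼ = {[x52=x54], [x53], [x55=x56]}; |τ_Q| = 3.

Equivalence classes: [x52=x54], [x53], [x55=x56].
Quotient map π: X → X/∼ sends x52 ↦ [x52=x54], x53 ↦ [x53], x54 ↦ [x52=x54], x55 ↦ [x55=x56], x56 ↦ [x55=x56].
For each subset V ⊆ X/∼, compute π^{-1}(V) ⊆ X and check whether π^{-1}(V) ∈ τ. V is open in τ_Q iff π^{-1}(V) ∈ τ.
  V = {}: π^{-1}(V) = ∅ ∈ τ ✓.
  V = {[x52=x54]}: π^{-1}(V) = {x52, x54} ∉ τ ✗.
  V = {[x53]}: π^{-1}(V) = {x53} ∉ τ ✗.
  V = {[x52=x54], [x53]}: π^{-1}(V) = {x52, x53, x54} ∉ τ ✗.
  V = {[x55=x56]}: π^{-1}(V) = {x55, x56} ∉ τ ✗.
  V = {[x52=x54], [x55=x56]}: π^{-1}(V) = {x52, x54, x55, x56} ∈ τ ✓.
  V = {[x53], [x55=x56]}: π^{-1}(V) = {x53, x55, x56} ∉ τ ✗.
  V = {[x52=x54], [x53], [x55=x56]}: π^{-1}(V) = {x52, x53, x54, x55, x56} ∈ τ ✓.
Open sets in the quotient: τ_Q = {{}, {[x52=x54], [x55=x56]}, {[x52=x54], [x53], [x55=x56]}} (3 elements).


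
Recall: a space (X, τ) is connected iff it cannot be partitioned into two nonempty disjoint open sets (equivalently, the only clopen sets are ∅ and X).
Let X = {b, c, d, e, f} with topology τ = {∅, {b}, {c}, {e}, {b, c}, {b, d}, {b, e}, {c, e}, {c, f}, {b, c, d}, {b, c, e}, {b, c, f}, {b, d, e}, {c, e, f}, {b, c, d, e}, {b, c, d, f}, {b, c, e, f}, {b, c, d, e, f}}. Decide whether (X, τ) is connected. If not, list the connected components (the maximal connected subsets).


(X, τ) is disconnected; components = [{e}, {b, d}, {c, f}].

Find clopen sets (U ∈ τ with X ∖ U ∈ τ):
  U = ∅, X ∖ U = {b, c, d, e, f} — both open, so U is clopen.
  U = {e}, X ∖ U = {b, c, d, f} — both open, so U is clopen.
  U = {b, d}, X ∖ U = {c, e, f} — both open, so U is clopen.
  U = {c, f}, X ∖ U = {b, d, e} — both open, so U is clopen.
  U = {b, d, e}, X ∖ U = {c, f} — both open, so U is clopen.
  U = {c, e, f}, X ∖ U = {b, d} — both open, so U is clopen.
  U = {b, c, d, f}, X ∖ U = {e} — both open, so U is clopen.
  U = {b, c, d, e, f}, X ∖ U = ∅ — both open, so U is clopen.
Nontrivial clopen(s) exist: e.g. {b, d, e}. So (X, τ) is disconnected.
Compute connected components by grouping points that agree on all clopens:
  component: {e}
  component: {b, d}
  component: {c, f}


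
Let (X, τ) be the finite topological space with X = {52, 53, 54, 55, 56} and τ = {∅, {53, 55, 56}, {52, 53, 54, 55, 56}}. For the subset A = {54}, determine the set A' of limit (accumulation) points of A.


A' = {52}

For each x ∈ X, list the open sets U ∈ τ with x ∈ U, then check whether U ∩ (A ∖ {x}) ≠ ∅ for every such U.
  x = 52: opens ∋ x are {52, 53, 54, 55, 56}; each meets A ∖ {52}, so x IS a limit point.
  x = 53: open {53, 55, 56} ∋ x has {53, 55, 56} ∩ (A ∖ {53}) = ∅, so x is NOT a limit point.
  x = 54: open {52, 53, 54, 55, 56} ∋ x has {52, 53, 54, 55, 56} ∩ (A ∖ {54}) = ∅, so x is NOT a limit point.
  x = 55: open {53, 55, 56} ∋ x has {53, 55, 56} ∩ (A ∖ {55}) = ∅, so x is NOT a limit point.
  x = 56: open {53, 55, 56} ∋ x has {53, 55, 56} ∩ (A ∖ {56}) = ∅, so x is NOT a limit point.
Collecting: A' = {52}.


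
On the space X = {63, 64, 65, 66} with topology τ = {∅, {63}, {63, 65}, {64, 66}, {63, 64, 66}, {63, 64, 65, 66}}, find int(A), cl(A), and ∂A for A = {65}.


int(A) = ∅, cl(A) = {65}, ∂A = {65}.

Closed sets in (X, τ) are complements of opens:
  closed(X, τ) = {∅, {65}, {63, 65}, {64, 66}, {64, 65, 66}, {63, 64, 65, 66}}.
int(A) = ⋃ {U ∈ τ : U ⊆ A}. Opens contained in A: ∅.
Taking the union of these: int(A) = ∅.
cl(A) = ⋂ {C closed : A ⊆ C}. Closed sets containing A: {65}, {63, 65}, {64, 65, 66}, {63, 64, 65, 66}.
Intersecting these: cl(A) = {65}.
∂A = cl(A) ∖ int(A) = {65} ∖ ∅ = {65}.


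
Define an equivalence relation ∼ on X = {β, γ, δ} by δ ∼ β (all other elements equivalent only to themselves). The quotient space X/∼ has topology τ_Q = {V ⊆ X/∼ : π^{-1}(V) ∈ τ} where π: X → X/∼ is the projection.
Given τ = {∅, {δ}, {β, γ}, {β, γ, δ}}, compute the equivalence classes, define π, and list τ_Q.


X/∼ = {[β=δ], [γ]}; |τ_Q| = 2.

Equivalence classes: [β=δ], [γ].
Quotient map π: X → X/∼ sends β ↦ [β=δ], γ ↦ [γ], δ ↦ [β=δ].
For each subset V ⊆ X/∼, compute π^{-1}(V) ⊆ X and check whether π^{-1}(V) ∈ τ. V is open in τ_Q iff π^{-1}(V) ∈ τ.
  V = {}: π^{-1}(V) = ∅ ∈ τ ✓.
  V = {[β=δ]}: π^{-1}(V) = {β, δ} ∉ τ ✗.
  V = {[γ]}: π^{-1}(V) = {γ} ∉ τ ✗.
  V = {[β=δ], [γ]}: π^{-1}(V) = {β, γ, δ} ∈ τ ✓.
Open sets in the quotient: τ_Q = {{}, {[β=δ], [γ]}} (2 elements).


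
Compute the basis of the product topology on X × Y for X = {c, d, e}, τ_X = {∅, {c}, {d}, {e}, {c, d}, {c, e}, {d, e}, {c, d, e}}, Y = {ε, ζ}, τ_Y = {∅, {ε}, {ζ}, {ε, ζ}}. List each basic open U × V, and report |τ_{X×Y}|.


Basis B = {∅ × ∅, {c} × {ε}, {c} × {ζ}, {d} × {ε}, {d} × {ζ}, {e} × {ε}, {e} × {ζ}, {c} × {ε, ζ}, {c, d} × {ε}, {c, e} × {ε}, {c, d} × {ζ}, {c, e} × {ζ}, {d} × {ε, ζ}, {d, e} × {ε}, {d, e} × {ζ}, {e} × {ε, ζ}, {c, d, e} × {ε}, {c, d, e} × {ζ}, {c, d} × {ε, ζ}, {c, e} × {ε, ζ}, {d, e} × {ε, ζ}, {c, d, e} × {ε, ζ}}; |τ_{X×Y}| = 64.

Enumerate products U × V with U ∈ τ_X, V ∈ τ_Y (deduplicated):
  ∅ × ∅ = {} (∅)
  {c} × {ε} = {(c,ε)}
  {c} × {ζ} = {(c,ζ)}
  {d} × {ε} = {(d,ε)}
  {d} × {ζ} = {(d,ζ)}
  {e} × {ε} = {(e,ε)}
  {e} × {ζ} = {(e,ζ)}
  {c} × {ε, ζ} = {(c,ε), (c,ζ)}
  {c, d} × {ε} = {(c,ε), (d,ε)}
  {c, e} × {ε} = {(c,ε), (e,ε)}
  {c, d} × {ζ} = {(c,ζ), (d,ζ)}
  {c, e} × {ζ} = {(c,ζ), (e,ζ)}
  {d} × {ε, ζ} = {(d,ε), (d,ζ)}
  {d, e} × {ε} = {(d,ε), (e,ε)}
  {d, e} × {ζ} = {(d,ζ), (e,ζ)}
  {e} × {ε, ζ} = {(e,ε), (e,ζ)}
  {c, d, e} × {ε} = {(c,ε), (d,ε), (e,ε)}
  {c, d, e} × {ζ} = {(c,ζ), (d,ζ), (e,ζ)}
  {c, d} × {ε, ζ} = {(c,ε), (c,ζ), (d,ε), (d,ζ)}
  {c, e} × {ε, ζ} = {(c,ε), (c,ζ), (e,ε), (e,ζ)}
  {d, e} × {ε, ζ} = {(d,ε), (d,ζ), (e,ε), (e,ζ)}
  {c, d, e} × {ε, ζ} = {(c,ε), (c,ζ), (d,ε), (d,ζ), (e,ε), (e,ζ)}
These 22 distinct sets form the basis B.
Close under arbitrary unions to get τ_{X×Y}; counting gives |τ_{X×Y}| = 64.


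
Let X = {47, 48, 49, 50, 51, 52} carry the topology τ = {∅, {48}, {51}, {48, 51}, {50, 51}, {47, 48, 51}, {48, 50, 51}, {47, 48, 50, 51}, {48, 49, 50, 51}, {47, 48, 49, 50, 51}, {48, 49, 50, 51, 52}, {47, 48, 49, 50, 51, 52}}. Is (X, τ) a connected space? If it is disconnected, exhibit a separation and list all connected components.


(X, τ) is connected.

Find clopen sets (U ∈ τ with X ∖ U ∈ τ):
  U = ∅, X ∖ U = {47, 48, 49, 50, 51, 52} — both open, so U is clopen.
  U = {47, 48, 49, 50, 51, 52}, X ∖ U = ∅ — both open, so U is clopen.
Only trivial clopens (∅ and X) exist, so (X, τ) is connected.
Compute connected components by grouping points that agree on all clopens:
  component: {47, 48, 49, 50, 51, 52}


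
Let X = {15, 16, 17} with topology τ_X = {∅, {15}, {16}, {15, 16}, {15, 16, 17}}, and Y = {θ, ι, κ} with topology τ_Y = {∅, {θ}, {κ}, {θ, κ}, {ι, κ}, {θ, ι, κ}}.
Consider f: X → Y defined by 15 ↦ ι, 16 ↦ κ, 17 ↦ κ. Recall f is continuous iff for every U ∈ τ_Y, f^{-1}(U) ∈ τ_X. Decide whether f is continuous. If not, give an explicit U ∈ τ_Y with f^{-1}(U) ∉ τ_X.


f is NOT continuous.

Compute f^{-1}(U) for each U ∈ τ_Y:
  U = ∅: f^{-1}(U) = ∅ ∈ τ_X ✓.
  U = {θ}: f^{-1}(U) = ∅ ∈ τ_X ✓.
  U = {κ}: f^{-1}(U) = {16, 17} ∉ τ_X ✗.
  U = {θ, κ}: f^{-1}(U) = {16, 17} ∉ τ_X ✗.
  U = {ι, κ}: f^{-1}(U) = {15, 16, 17} ∈ τ_X ✓.
  U = {θ, ι, κ}: f^{-1}(U) = {15, 16, 17} ∈ τ_X ✓.
Found U = {κ} with f^{-1}(U) = {16, 17} not in τ_X. Therefore f is NOT continuous.


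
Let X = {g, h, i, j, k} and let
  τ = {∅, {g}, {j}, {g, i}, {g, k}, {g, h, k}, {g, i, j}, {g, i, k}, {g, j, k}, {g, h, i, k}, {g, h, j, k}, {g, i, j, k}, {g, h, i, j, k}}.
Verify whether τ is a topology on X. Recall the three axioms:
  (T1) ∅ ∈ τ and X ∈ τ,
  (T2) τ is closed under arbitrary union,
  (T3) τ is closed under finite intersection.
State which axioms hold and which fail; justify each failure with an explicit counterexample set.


τ is NOT a topology on X.

Axiom (T1): ∅ ∈ τ? Yes; X ∈ τ? Yes.
Axiom (T2/T3): check pairwise unions and intersections of members of τ.
Counterexample for (T2): {g} ∪ {j} = {g, j} ∉ τ. Therefore τ is NOT a topology.


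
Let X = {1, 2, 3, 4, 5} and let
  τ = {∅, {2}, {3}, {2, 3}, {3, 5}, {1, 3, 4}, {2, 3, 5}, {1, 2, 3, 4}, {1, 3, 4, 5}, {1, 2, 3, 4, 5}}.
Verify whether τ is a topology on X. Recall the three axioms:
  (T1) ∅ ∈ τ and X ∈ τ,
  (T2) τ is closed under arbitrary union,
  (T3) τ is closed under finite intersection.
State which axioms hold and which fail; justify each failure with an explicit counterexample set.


τ IS a topology on X.

Axiom (T1): ∅ ∈ τ? Yes; X ∈ τ? Yes.
Axiom (T2/T3): check pairwise unions and intersections of members of τ.
All pairwise intersections and unions checked — each lies in τ. Therefore τ satisfies (T1), (T2), (T3): it IS a topology on X.


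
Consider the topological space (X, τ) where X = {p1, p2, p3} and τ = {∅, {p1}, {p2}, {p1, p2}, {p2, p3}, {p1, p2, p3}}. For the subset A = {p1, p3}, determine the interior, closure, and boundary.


int(A) = {p1}, cl(A) = {p1, p3}, ∂A = {p3}.

Closed sets in (X, τ) are complements of opens:
  closed(X, τ) = {∅, {p1}, {p3}, {p1, p3}, {p2, p3}, {p1, p2, p3}}.
int(A) = ⋃ {U ∈ τ : U ⊆ A}. Opens contained in A: ∅, {p1}.
Taking the union of these: int(A) = {p1}.
cl(A) = ⋂ {C closed : A ⊆ C}. Closed sets containing A: {p1, p3}, {p1, p2, p3}.
Intersecting these: cl(A) = {p1, p3}.
∂A = cl(A) ∖ int(A) = {p1, p3} ∖ {p1} = {p3}.


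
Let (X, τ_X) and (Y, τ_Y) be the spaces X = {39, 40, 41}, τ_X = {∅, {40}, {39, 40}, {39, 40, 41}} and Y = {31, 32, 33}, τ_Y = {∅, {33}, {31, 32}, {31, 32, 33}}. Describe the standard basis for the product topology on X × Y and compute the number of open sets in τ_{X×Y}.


Basis B = {∅ × ∅, {40} × {33}, {39, 40} × {33}, {40} × {31, 32}, {39, 40, 41} × {33}, {40} × {31, 32, 33}, {39, 40} × {31, 32}, {39, 40} × {31, 32, 33}, {39, 40, 41} × {31, 32}, {39, 40, 41} × {31, 32, 33}}; |τ_{X×Y}| = 16.

Enumerate products U × V with U ∈ τ_X, V ∈ τ_Y (deduplicated):
  ∅ × ∅ = {} (∅)
  {40} × {33} = {(40,33)}
  {39, 40} × {33} = {(39,33), (40,33)}
  {40} × {31, 32} = {(40,31), (40,32)}
  {39, 40, 41} × {33} = {(39,33), (40,33), (41,33)}
  {40} × {31, 32, 33} = {(40,31), (40,32), (40,33)}
  {39, 40} × {31, 32} = {(39,31), (39,32), (40,31), (40,32)}
  {39, 40} × {31, 32, 33} = {(39,31), (39,32), (39,33), (40,31), (40,32), (40,33)}
  {39, 40, 41} × {31, 32} = {(39,31), (39,32), (40,31), (40,32), (41,31), (41,32)}
  {39, 40, 41} × {31, 32, 33} = {(39,31), (39,32), (39,33), (40,31), (40,32), (40,33), (41,31), (41,32), (41,33)}
These 10 distinct sets form the basis B.
Close under arbitrary unions to get τ_{X×Y}; counting gives |τ_{X×Y}| = 16.


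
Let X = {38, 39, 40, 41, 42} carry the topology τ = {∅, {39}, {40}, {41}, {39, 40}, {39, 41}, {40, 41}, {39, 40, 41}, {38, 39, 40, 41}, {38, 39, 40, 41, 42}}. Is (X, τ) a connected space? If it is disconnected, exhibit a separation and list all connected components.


(X, τ) is connected.

Find clopen sets (U ∈ τ with X ∖ U ∈ τ):
  U = ∅, X ∖ U = {38, 39, 40, 41, 42} — both open, so U is clopen.
  U = {38, 39, 40, 41, 42}, X ∖ U = ∅ — both open, so U is clopen.
Only trivial clopens (∅ and X) exist, so (X, τ) is connected.
Compute connected components by grouping points that agree on all clopens:
  component: {38, 39, 40, 41, 42}


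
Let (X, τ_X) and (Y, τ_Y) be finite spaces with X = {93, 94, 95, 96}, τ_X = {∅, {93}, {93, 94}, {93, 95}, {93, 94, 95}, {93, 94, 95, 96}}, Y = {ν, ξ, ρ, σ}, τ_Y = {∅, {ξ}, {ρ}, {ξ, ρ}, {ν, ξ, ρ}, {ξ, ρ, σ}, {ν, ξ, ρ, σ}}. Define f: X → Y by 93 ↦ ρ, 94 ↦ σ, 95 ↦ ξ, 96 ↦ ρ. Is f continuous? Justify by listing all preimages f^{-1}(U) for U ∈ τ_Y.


f is NOT continuous.

Compute f^{-1}(U) for each U ∈ τ_Y:
  U = ∅: f^{-1}(U) = ∅ ∈ τ_X ✓.
  U = {ξ}: f^{-1}(U) = {95} ∉ τ_X ✗.
  U = {ρ}: f^{-1}(U) = {93, 96} ∉ τ_X ✗.
  U = {ξ, ρ}: f^{-1}(U) = {93, 95, 96} ∉ τ_X ✗.
  U = {ν, ξ, ρ}: f^{-1}(U) = {93, 95, 96} ∉ τ_X ✗.
  U = {ξ, ρ, σ}: f^{-1}(U) = {93, 94, 95, 96} ∈ τ_X ✓.
  U = {ν, ξ, ρ, σ}: f^{-1}(U) = {93, 94, 95, 96} ∈ τ_X ✓.
Found U = {ξ} with f^{-1}(U) = {95} not in τ_X. Therefore f is NOT continuous.


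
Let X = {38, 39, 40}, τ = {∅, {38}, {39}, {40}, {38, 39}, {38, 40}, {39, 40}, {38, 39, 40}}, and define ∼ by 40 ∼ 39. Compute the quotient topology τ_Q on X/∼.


X/∼ = {[38], [39=40]}; |τ_Q| = 4.

Equivalence classes: [38], [39=40].
Quotient map π: X → X/∼ sends 38 ↦ [38], 39 ↦ [39=40], 40 ↦ [39=40].
For each subset V ⊆ X/∼, compute π^{-1}(V) ⊆ X and check whether π^{-1}(V) ∈ τ. V is open in τ_Q iff π^{-1}(V) ∈ τ.
  V = {}: π^{-1}(V) = ∅ ∈ τ ✓.
  V = {[38]}: π^{-1}(V) = {38} ∈ τ ✓.
  V = {[39=40]}: π^{-1}(V) = {39, 40} ∈ τ ✓.
  V = {[38], [39=40]}: π^{-1}(V) = {38, 39, 40} ∈ τ ✓.
Open sets in the quotient: τ_Q = {{}, {[38]}, {[39=40]}, {[38], [39=40]}} (4 elements).


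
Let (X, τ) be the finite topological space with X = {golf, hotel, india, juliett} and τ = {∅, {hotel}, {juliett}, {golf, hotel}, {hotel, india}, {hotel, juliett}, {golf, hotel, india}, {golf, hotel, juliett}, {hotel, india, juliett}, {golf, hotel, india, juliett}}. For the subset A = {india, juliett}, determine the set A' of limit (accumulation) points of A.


A' = ∅

For each x ∈ X, list the open sets U ∈ τ with x ∈ U, then check whether U ∩ (A ∖ {x}) ≠ ∅ for every such U.
  x = golf: open {golf, hotel} ∋ x has {golf, hotel} ∩ (A ∖ {golf}) = ∅, so x is NOT a limit point.
  x = hotel: open {hotel} ∋ x has {hotel} ∩ (A ∖ {hotel}) = ∅, so x is NOT a limit point.
  x = india: open {hotel, india} ∋ x has {hotel, india} ∩ (A ∖ {india}) = ∅, so x is NOT a limit point.
  x = juliett: open {juliett} ∋ x has {juliett} ∩ (A ∖ {juliett}) = ∅, so x is NOT a limit point.
Collecting: A' = ∅.


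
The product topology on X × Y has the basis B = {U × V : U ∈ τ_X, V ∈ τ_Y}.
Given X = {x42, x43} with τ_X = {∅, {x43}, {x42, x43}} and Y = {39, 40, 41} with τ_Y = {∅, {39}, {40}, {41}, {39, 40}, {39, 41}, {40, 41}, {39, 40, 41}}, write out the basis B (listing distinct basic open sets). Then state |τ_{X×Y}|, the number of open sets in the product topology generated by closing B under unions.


Basis B = {∅ × ∅, {x43} × {39}, {x43} × {40}, {x43} × {41}, {x42, x43} × {39}, {x42, x43} × {40}, {x42, x43} × {41}, {x43} × {39, 40}, {x43} × {39, 41}, {x43} × {40, 41}, {x43} × {39, 40, 41}, {x42, x43} × {39, 40}, {x42, x43} × {39, 41}, {x42, x43} × {40, 41}, {x42, x43} × {39, 40, 41}}; |τ_{X×Y}| = 27.

Enumerate products U × V with U ∈ τ_X, V ∈ τ_Y (deduplicated):
  ∅ × ∅ = {} (∅)
  {x43} × {39} = {(x43,39)}
  {x43} × {40} = {(x43,40)}
  {x43} × {41} = {(x43,41)}
  {x42, x43} × {39} = {(x42,39), (x43,39)}
  {x42, x43} × {40} = {(x42,40), (x43,40)}
  {x42, x43} × {41} = {(x42,41), (x43,41)}
  {x43} × {39, 40} = {(x43,39), (x43,40)}
  {x43} × {39, 41} = {(x43,39), (x43,41)}
  {x43} × {40, 41} = {(x43,40), (x43,41)}
  {x43} × {39, 40, 41} = {(x43,39), (x43,40), (x43,41)}
  {x42, x43} × {39, 40} = {(x42,39), (x42,40), (x43,39), (x43,40)}
  {x42, x43} × {39, 41} = {(x42,39), (x42,41), (x43,39), (x43,41)}
  {x42, x43} × {40, 41} = {(x42,40), (x42,41), (x43,40), (x43,41)}
  {x42, x43} × {39, 40, 41} = {(x42,39), (x42,40), (x42,41), (x43,39), (x43,40), (x43,41)}
These 15 distinct sets form the basis B.
Close under arbitrary unions to get τ_{X×Y}; counting gives |τ_{X×Y}| = 27.


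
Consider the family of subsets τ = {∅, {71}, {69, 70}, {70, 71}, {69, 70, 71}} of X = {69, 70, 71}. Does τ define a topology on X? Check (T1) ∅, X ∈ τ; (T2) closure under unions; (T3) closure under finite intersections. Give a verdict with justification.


τ is NOT a topology on X.

Axiom (T1): ∅ ∈ τ? Yes; X ∈ τ? Yes.
Axiom (T2/T3): check pairwise unions and intersections of members of τ.
Counterexample for (T3): {69, 70} ∩ {70, 71} = {70} ∉ τ. Therefore τ is NOT a topology.


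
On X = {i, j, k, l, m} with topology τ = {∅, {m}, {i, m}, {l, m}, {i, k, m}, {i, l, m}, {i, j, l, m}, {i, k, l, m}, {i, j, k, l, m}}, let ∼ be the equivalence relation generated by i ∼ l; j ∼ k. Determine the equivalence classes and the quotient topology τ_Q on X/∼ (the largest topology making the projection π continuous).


X/∼ = {[i=l], [j=k], [m]}; |τ_Q| = 4.

Equivalence classes: [i=l], [j=k], [m].
Quotient map π: X → X/∼ sends i ↦ [i=l], j ↦ [j=k], k ↦ [j=k], l ↦ [i=l], m ↦ [m].
For each subset V ⊆ X/∼, compute π^{-1}(V) ⊆ X and check whether π^{-1}(V) ∈ τ. V is open in τ_Q iff π^{-1}(V) ∈ τ.
  V = {}: π^{-1}(V) = ∅ ∈ τ ✓.
  V = {[i=l]}: π^{-1}(V) = {i, l} ∉ τ ✗.
  V = {[j=k]}: π^{-1}(V) = {j, k} ∉ τ ✗.
  V = {[i=l], [j=k]}: π^{-1}(V) = {i, j, k, l} ∉ τ ✗.
  V = {[m]}: π^{-1}(V) = {m} ∈ τ ✓.
  V = {[i=l], [m]}: π^{-1}(V) = {i, l, m} ∈ τ ✓.
  V = {[j=k], [m]}: π^{-1}(V) = {j, k, m} ∉ τ ✗.
  V = {[i=l], [j=k], [m]}: π^{-1}(V) = {i, j, k, l, m} ∈ τ ✓.
Open sets in the quotient: τ_Q = {{}, {[m]}, {[i=l], [m]}, {[i=l], [j=k], [m]}} (4 elements).


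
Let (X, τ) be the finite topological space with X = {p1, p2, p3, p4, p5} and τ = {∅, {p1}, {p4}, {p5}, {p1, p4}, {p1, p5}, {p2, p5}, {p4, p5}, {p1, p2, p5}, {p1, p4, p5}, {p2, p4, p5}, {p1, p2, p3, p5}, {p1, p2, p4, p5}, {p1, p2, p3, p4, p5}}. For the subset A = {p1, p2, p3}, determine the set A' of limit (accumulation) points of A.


A' = {p3}

For each x ∈ X, list the open sets U ∈ τ with x ∈ U, then check whether U ∩ (A ∖ {x}) ≠ ∅ for every such U.
  x = p1: open {p1} ∋ x has {p1} ∩ (A ∖ {p1}) = ∅, so x is NOT a limit point.
  x = p2: open {p2, p5} ∋ x has {p2, p5} ∩ (A ∖ {p2}) = ∅, so x is NOT a limit point.
  x = p3: opens ∋ x are {p1, p2, p3, p5}, {p1, p2, p3, p4, p5}; each meets A ∖ {p3}, so x IS a limit point.
  x = p4: open {p4} ∋ x has {p4} ∩ (A ∖ {p4}) = ∅, so x is NOT a limit point.
  x = p5: open {p5} ∋ x has {p5} ∩ (A ∖ {p5}) = ∅, so x is NOT a limit point.
Collecting: A' = {p3}.


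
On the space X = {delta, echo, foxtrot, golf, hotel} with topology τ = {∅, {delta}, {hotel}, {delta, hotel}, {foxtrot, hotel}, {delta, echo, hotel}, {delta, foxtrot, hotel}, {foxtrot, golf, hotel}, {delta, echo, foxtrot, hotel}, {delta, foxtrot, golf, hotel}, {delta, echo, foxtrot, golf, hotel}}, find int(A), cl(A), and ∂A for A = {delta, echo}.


int(A) = {delta}, cl(A) = {delta, echo}, ∂A = {echo}.

Closed sets in (X, τ) are complements of opens:
  closed(X, τ) = {∅, {echo}, {golf}, {delta, echo}, {echo, golf}, {foxtrot, golf}, {delta, echo, golf}, {echo, foxtrot, golf}, {delta, echo, foxtrot, golf}, {echo, foxtrot, golf, hotel}, {delta, echo, foxtrot, golf, hotel}}.
int(A) = ⋃ {U ∈ τ : U ⊆ A}. Opens contained in A: ∅, {delta}.
Taking the union of these: int(A) = {delta}.
cl(A) = ⋂ {C closed : A ⊆ C}. Closed sets containing A: {delta, echo}, {delta, echo, golf}, {delta, echo, foxtrot, golf}, {delta, echo, foxtrot, golf, hotel}.
Intersecting these: cl(A) = {delta, echo}.
∂A = cl(A) ∖ int(A) = {delta, echo} ∖ {delta} = {echo}.


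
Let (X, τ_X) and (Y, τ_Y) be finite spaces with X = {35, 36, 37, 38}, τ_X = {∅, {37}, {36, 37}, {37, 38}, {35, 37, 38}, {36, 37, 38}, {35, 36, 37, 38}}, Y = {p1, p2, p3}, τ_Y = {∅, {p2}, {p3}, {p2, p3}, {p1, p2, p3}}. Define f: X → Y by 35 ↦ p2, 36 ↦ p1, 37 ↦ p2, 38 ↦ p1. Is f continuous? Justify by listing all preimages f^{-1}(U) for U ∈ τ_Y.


f is NOT continuous.

Compute f^{-1}(U) for each U ∈ τ_Y:
  U = ∅: f^{-1}(U) = ∅ ∈ τ_X ✓.
  U = {p2}: f^{-1}(U) = {35, 37} ∉ τ_X ✗.
  U = {p3}: f^{-1}(U) = ∅ ∈ τ_X ✓.
  U = {p2, p3}: f^{-1}(U) = {35, 37} ∉ τ_X ✗.
  U = {p1, p2, p3}: f^{-1}(U) = {35, 36, 37, 38} ∈ τ_X ✓.
Found U = {p2} with f^{-1}(U) = {35, 37} not in τ_X. Therefore f is NOT continuous.


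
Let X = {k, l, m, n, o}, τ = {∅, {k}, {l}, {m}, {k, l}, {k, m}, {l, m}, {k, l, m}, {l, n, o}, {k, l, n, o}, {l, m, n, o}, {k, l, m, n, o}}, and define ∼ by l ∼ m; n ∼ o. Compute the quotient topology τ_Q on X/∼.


X/∼ = {[k], [l=m], [n=o]}; |τ_Q| = 6.

Equivalence classes: [k], [l=m], [n=o].
Quotient map π: X → X/∼ sends k ↦ [k], l ↦ [l=m], m ↦ [l=m], n ↦ [n=o], o ↦ [n=o].
For each subset V ⊆ X/∼, compute π^{-1}(V) ⊆ X and check whether π^{-1}(V) ∈ τ. V is open in τ_Q iff π^{-1}(V) ∈ τ.
  V = {}: π^{-1}(V) = ∅ ∈ τ ✓.
  V = {[k]}: π^{-1}(V) = {k} ∈ τ ✓.
  V = {[l=m]}: π^{-1}(V) = {l, m} ∈ τ ✓.
  V = {[k], [l=m]}: π^{-1}(V) = {k, l, m} ∈ τ ✓.
  V = {[n=o]}: π^{-1}(V) = {n, o} ∉ τ ✗.
  V = {[k], [n=o]}: π^{-1}(V) = {k, n, o} ∉ τ ✗.
  V = {[l=m], [n=o]}: π^{-1}(V) = {l, m, n, o} ∈ τ ✓.
  V = {[k], [l=m], [n=o]}: π^{-1}(V) = {k, l, m, n, o} ∈ τ ✓.
Open sets in the quotient: τ_Q = {{}, {[k]}, {[l=m]}, {[k], [l=m]}, {[l=m], [n=o]}, {[k], [l=m], [n=o]}} (6 elements).


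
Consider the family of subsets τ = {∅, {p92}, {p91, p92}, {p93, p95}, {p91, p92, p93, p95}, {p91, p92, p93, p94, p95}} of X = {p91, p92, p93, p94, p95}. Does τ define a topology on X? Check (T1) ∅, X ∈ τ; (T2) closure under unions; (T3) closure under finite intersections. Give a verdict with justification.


τ is NOT a topology on X.

Axiom (T1): ∅ ∈ τ? Yes; X ∈ τ? Yes.
Axiom (T2/T3): check pairwise unions and intersections of members of τ.
Counterexample for (T2): {p92} ∪ {p93, p95} = {p92, p93, p95} ∉ τ. Therefore τ is NOT a topology.


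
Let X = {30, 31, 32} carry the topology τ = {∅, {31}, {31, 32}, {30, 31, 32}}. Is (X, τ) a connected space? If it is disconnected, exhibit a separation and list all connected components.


(X, τ) is connected.

Find clopen sets (U ∈ τ with X ∖ U ∈ τ):
  U = ∅, X ∖ U = {30, 31, 32} — both open, so U is clopen.
  U = {30, 31, 32}, X ∖ U = ∅ — both open, so U is clopen.
Only trivial clopens (∅ and X) exist, so (X, τ) is connected.
Compute connected components by grouping points that agree on all clopens:
  component: {30, 31, 32}


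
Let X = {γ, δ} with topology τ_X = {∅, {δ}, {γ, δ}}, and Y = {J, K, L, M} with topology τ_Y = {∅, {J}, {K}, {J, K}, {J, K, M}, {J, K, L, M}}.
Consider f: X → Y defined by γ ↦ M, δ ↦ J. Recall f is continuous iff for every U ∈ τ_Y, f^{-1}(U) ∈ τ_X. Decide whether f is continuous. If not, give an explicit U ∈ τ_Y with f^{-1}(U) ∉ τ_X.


f IS continuous.

Compute f^{-1}(U) for each U ∈ τ_Y:
  U = ∅: f^{-1}(U) = ∅ ∈ τ_X ✓.
  U = {J}: f^{-1}(U) = {δ} ∈ τ_X ✓.
  U = {K}: f^{-1}(U) = ∅ ∈ τ_X ✓.
  U = {J, K}: f^{-1}(U) = {δ} ∈ τ_X ✓.
  U = {J, K, M}: f^{-1}(U) = {γ, δ} ∈ τ_X ✓.
  U = {J, K, L, M}: f^{-1}(U) = {γ, δ} ∈ τ_X ✓.
Every preimage lies in τ_X, so f IS continuous.


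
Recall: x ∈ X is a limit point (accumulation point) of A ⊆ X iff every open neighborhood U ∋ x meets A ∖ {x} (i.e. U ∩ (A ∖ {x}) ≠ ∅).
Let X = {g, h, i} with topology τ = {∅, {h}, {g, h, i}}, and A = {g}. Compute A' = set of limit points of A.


A' = {i}

For each x ∈ X, list the open sets U ∈ τ with x ∈ U, then check whether U ∩ (A ∖ {x}) ≠ ∅ for every such U.
  x = g: open {g, h, i} ∋ x has {g, h, i} ∩ (A ∖ {g}) = ∅, so x is NOT a limit point.
  x = h: open {h} ∋ x has {h} ∩ (A ∖ {h}) = ∅, so x is NOT a limit point.
  x = i: opens ∋ x are {g, h, i}; each meets A ∖ {i}, so x IS a limit point.
Collecting: A' = {i}.


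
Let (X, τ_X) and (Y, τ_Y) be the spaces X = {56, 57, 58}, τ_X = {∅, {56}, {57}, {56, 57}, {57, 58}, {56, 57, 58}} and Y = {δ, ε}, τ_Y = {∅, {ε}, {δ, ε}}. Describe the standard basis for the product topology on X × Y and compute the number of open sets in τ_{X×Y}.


Basis B = {∅ × ∅, {56} × {ε}, {57} × {ε}, {56} × {δ, ε}, {56, 57} × {ε}, {57} × {δ, ε}, {57, 58} × {ε}, {56, 57, 58} × {ε}, {56, 57} × {δ, ε}, {57, 58} × {δ, ε}, {56, 57, 58} × {δ, ε}}; |τ_{X×Y}| = 18.

Enumerate products U × V with U ∈ τ_X, V ∈ τ_Y (deduplicated):
  ∅ × ∅ = {} (∅)
  {56} × {ε} = {(56,ε)}
  {57} × {ε} = {(57,ε)}
  {56} × {δ, ε} = {(56,δ), (56,ε)}
  {56, 57} × {ε} = {(56,ε), (57,ε)}
  {57} × {δ, ε} = {(57,δ), (57,ε)}
  {57, 58} × {ε} = {(57,ε), (58,ε)}
  {56, 57, 58} × {ε} = {(56,ε), (57,ε), (58,ε)}
  {56, 57} × {δ, ε} = {(56,δ), (56,ε), (57,δ), (57,ε)}
  {57, 58} × {δ, ε} = {(57,δ), (57,ε), (58,δ), (58,ε)}
  {56, 57, 58} × {δ, ε} = {(56,δ), (56,ε), (57,δ), (57,ε), (58,δ), (58,ε)}
These 11 distinct sets form the basis B.
Close under arbitrary unions to get τ_{X×Y}; counting gives |τ_{X×Y}| = 18.


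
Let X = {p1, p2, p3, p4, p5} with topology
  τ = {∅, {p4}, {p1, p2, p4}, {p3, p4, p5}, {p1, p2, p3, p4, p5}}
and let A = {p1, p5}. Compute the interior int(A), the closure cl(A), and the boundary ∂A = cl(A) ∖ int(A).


int(A) = ∅, cl(A) = {p1, p2, p3, p5}, ∂A = {p1, p2, p3, p5}.

Closed sets in (X, τ) are complements of opens:
  closed(X, τ) = {∅, {p1, p2}, {p3, p5}, {p1, p2, p3, p5}, {p1, p2, p3, p4, p5}}.
int(A) = ⋃ {U ∈ τ : U ⊆ A}. Opens contained in A: ∅.
Taking the union of these: int(A) = ∅.
cl(A) = ⋂ {C closed : A ⊆ C}. Closed sets containing A: {p1, p2, p3, p5}, {p1, p2, p3, p4, p5}.
Intersecting these: cl(A) = {p1, p2, p3, p5}.
∂A = cl(A) ∖ int(A) = {p1, p2, p3, p5} ∖ ∅ = {p1, p2, p3, p5}.


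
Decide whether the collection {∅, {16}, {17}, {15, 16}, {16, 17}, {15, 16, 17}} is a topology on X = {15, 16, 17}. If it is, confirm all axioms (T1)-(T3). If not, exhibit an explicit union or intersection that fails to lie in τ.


τ IS a topology on X.

Axiom (T1): ∅ ∈ τ? Yes; X ∈ τ? Yes.
Axiom (T2/T3): check pairwise unions and intersections of members of τ.
All pairwise intersections and unions checked — each lies in τ. Therefore τ satisfies (T1), (T2), (T3): it IS a topology on X.


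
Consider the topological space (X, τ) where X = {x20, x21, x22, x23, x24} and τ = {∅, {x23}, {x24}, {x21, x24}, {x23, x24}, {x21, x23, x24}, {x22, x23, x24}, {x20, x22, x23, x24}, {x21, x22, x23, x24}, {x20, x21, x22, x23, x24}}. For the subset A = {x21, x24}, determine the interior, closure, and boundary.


int(A) = {x21, x24}, cl(A) = {x20, x21, x22, x24}, ∂A = {x20, x22}.

Closed sets in (X, τ) are complements of opens:
  closed(X, τ) = {∅, {x20}, {x21}, {x20, x21}, {x20, x22}, {x20, x21, x22}, {x20, x22, x23}, {x20, x21, x22, x23}, {x20, x21, x22, x24}, {x20, x21, x22, x23, x24}}.
int(A) = ⋃ {U ∈ τ : U ⊆ A}. Opens contained in A: ∅, {x24}, {x21, x24}.
Taking the union of these: int(A) = {x21, x24}.
cl(A) = ⋂ {C closed : A ⊆ C}. Closed sets containing A: {x20, x21, x22, x24}, {x20, x21, x22, x23, x24}.
Intersecting these: cl(A) = {x20, x21, x22, x24}.
∂A = cl(A) ∖ int(A) = {x20, x21, x22, x24} ∖ {x21, x24} = {x20, x22}.


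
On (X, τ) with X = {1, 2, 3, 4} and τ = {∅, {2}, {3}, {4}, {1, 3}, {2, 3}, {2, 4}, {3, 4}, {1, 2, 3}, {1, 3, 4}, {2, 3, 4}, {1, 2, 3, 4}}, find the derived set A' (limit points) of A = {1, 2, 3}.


A' = {1}

For each x ∈ X, list the open sets U ∈ τ with x ∈ U, then check whether U ∩ (A ∖ {x}) ≠ ∅ for every such U.
  x = 1: opens ∋ x are {1, 3}, {1, 2, 3}, {1, 3, 4}, {1, 2, 3, 4}; each meets A ∖ {1}, so x IS a limit point.
  x = 2: open {2} ∋ x has {2} ∩ (A ∖ {2}) = ∅, so x is NOT a limit point.
  x = 3: open {3} ∋ x has {3} ∩ (A ∖ {3}) = ∅, so x is NOT a limit point.
  x = 4: open {4} ∋ x has {4} ∩ (A ∖ {4}) = ∅, so x is NOT a limit point.
Collecting: A' = {1}.


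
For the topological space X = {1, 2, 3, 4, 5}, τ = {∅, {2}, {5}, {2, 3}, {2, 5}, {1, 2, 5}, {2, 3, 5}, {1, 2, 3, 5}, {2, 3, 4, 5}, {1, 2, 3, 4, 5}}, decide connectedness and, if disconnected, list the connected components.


(X, τ) is connected.

Find clopen sets (U ∈ τ with X ∖ U ∈ τ):
  U = ∅, X ∖ U = {1, 2, 3, 4, 5} — both open, so U is clopen.
  U = {1, 2, 3, 4, 5}, X ∖ U = ∅ — both open, so U is clopen.
Only trivial clopens (∅ and X) exist, so (X, τ) is connected.
Compute connected components by grouping points that agree on all clopens:
  component: {1, 2, 3, 4, 5}


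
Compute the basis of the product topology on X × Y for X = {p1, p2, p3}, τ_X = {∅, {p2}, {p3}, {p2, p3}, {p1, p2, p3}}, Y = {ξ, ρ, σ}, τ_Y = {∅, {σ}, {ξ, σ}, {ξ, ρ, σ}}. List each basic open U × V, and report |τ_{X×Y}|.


Basis B = {∅ × ∅, {p2} × {σ}, {p3} × {σ}, {p2} × {ξ, σ}, {p2, p3} × {σ}, {p3} × {ξ, σ}, {p1, p2, p3} × {σ}, {p2} × {ξ, ρ, σ}, {p3} × {ξ, ρ, σ}, {p2, p3} × {ξ, σ}, {p1, p2, p3} × {ξ, σ}, {p2, p3} × {ξ, ρ, σ}, {p1, p2, p3} × {ξ, ρ, σ}}; |τ_{X×Y}| = 30.

Enumerate products U × V with U ∈ τ_X, V ∈ τ_Y (deduplicated):
  ∅ × ∅ = {} (∅)
  {p2} × {σ} = {(p2,σ)}
  {p3} × {σ} = {(p3,σ)}
  {p2} × {ξ, σ} = {(p2,ξ), (p2,σ)}
  {p2, p3} × {σ} = {(p2,σ), (p3,σ)}
  {p3} × {ξ, σ} = {(p3,ξ), (p3,σ)}
  {p1, p2, p3} × {σ} = {(p1,σ), (p2,σ), (p3,σ)}
  {p2} × {ξ, ρ, σ} = {(p2,ξ), (p2,ρ), (p2,σ)}
  {p3} × {ξ, ρ, σ} = {(p3,ξ), (p3,ρ), (p3,σ)}
  {p2, p3} × {ξ, σ} = {(p2,ξ), (p2,σ), (p3,ξ), (p3,σ)}
  {p1, p2, p3} × {ξ, σ} = {(p1,ξ), (p1,σ), (p2,ξ), (p2,σ), (p3,ξ), (p3,σ)}
  {p2, p3} × {ξ, ρ, σ} = {(p2,ξ), (p2,ρ), (p2,σ), (p3,ξ), (p3,ρ), (p3,σ)}
  {p1, p2, p3} × {ξ, ρ, σ} = {(p1,ξ), (p1,ρ), (p1,σ), (p2,ξ), (p2,ρ), (p2,σ), (p3,ξ), (p3,ρ), (p3,σ)}
These 13 distinct sets form the basis B.
Close under arbitrary unions to get τ_{X×Y}; counting gives |τ_{X×Y}| = 30.


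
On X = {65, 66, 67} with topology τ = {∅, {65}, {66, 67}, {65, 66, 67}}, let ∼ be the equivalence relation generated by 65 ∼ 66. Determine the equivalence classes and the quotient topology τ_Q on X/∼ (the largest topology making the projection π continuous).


X/∼ = {[65=66], [67]}; |τ_Q| = 2.

Equivalence classes: [65=66], [67].
Quotient map π: X → X/∼ sends 65 ↦ [65=66], 66 ↦ [65=66], 67 ↦ [67].
For each subset V ⊆ X/∼, compute π^{-1}(V) ⊆ X and check whether π^{-1}(V) ∈ τ. V is open in τ_Q iff π^{-1}(V) ∈ τ.
  V = {}: π^{-1}(V) = ∅ ∈ τ ✓.
  V = {[65=66]}: π^{-1}(V) = {65, 66} ∉ τ ✗.
  V = {[67]}: π^{-1}(V) = {67} ∉ τ ✗.
  V = {[65=66], [67]}: π^{-1}(V) = {65, 66, 67} ∈ τ ✓.
Open sets in the quotient: τ_Q = {{}, {[65=66], [67]}} (2 elements).


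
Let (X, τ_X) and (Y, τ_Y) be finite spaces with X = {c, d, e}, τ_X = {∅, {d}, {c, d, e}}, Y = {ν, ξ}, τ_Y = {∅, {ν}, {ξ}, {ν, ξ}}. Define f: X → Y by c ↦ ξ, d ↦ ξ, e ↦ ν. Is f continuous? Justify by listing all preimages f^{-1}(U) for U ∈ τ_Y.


f is NOT continuous.

Compute f^{-1}(U) for each U ∈ τ_Y:
  U = ∅: f^{-1}(U) = ∅ ∈ τ_X ✓.
  U = {ν}: f^{-1}(U) = {e} ∉ τ_X ✗.
  U = {ξ}: f^{-1}(U) = {c, d} ∉ τ_X ✗.
  U = {ν, ξ}: f^{-1}(U) = {c, d, e} ∈ τ_X ✓.
Found U = {ν} with f^{-1}(U) = {e} not in τ_X. Therefore f is NOT continuous.


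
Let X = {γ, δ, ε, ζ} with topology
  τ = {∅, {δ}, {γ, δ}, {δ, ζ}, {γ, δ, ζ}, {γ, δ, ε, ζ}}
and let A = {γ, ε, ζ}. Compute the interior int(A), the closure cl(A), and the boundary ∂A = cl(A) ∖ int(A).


int(A) = ∅, cl(A) = {γ, ε, ζ}, ∂A = {γ, ε, ζ}.

Closed sets in (X, τ) are complements of opens:
  closed(X, τ) = {∅, {ε}, {γ, ε}, {ε, ζ}, {γ, ε, ζ}, {γ, δ, ε, ζ}}.
int(A) = ⋃ {U ∈ τ : U ⊆ A}. Opens contained in A: ∅.
Taking the union of these: int(A) = ∅.
cl(A) = ⋂ {C closed : A ⊆ C}. Closed sets containing A: {γ, ε, ζ}, {γ, δ, ε, ζ}.
Intersecting these: cl(A) = {γ, ε, ζ}.
∂A = cl(A) ∖ int(A) = {γ, ε, ζ} ∖ ∅ = {γ, ε, ζ}.


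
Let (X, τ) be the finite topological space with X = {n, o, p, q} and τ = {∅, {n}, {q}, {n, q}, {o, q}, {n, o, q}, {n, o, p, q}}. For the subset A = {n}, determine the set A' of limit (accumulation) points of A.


A' = {p}

For each x ∈ X, list the open sets U ∈ τ with x ∈ U, then check whether U ∩ (A ∖ {x}) ≠ ∅ for every such U.
  x = n: open {n} ∋ x has {n} ∩ (A ∖ {n}) = ∅, so x is NOT a limit point.
  x = o: open {o, q} ∋ x has {o, q} ∩ (A ∖ {o}) = ∅, so x is NOT a limit point.
  x = p: opens ∋ x are {n, o, p, q}; each meets A ∖ {p}, so x IS a limit point.
  x = q: open {q} ∋ x has {q} ∩ (A ∖ {q}) = ∅, so x is NOT a limit point.
Collecting: A' = {p}.
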